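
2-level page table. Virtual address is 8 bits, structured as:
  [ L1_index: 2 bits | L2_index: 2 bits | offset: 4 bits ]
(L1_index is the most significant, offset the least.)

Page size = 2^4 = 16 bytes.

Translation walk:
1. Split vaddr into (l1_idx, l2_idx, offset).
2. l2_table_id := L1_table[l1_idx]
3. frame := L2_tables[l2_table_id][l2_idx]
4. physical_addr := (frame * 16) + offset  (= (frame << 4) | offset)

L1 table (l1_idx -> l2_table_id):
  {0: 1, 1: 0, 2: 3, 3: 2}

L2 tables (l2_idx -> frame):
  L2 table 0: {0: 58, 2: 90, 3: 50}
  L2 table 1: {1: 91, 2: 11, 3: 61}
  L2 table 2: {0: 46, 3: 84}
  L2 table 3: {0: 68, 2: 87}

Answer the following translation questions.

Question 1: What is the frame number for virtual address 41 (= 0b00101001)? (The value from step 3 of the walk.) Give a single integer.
vaddr = 41: l1_idx=0, l2_idx=2
L1[0] = 1; L2[1][2] = 11

Answer: 11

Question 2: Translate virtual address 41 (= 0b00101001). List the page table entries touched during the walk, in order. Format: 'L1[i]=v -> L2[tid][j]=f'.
Answer: L1[0]=1 -> L2[1][2]=11

Derivation:
vaddr = 41 = 0b00101001
Split: l1_idx=0, l2_idx=2, offset=9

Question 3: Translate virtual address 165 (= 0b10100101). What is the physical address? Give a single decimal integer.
Answer: 1397

Derivation:
vaddr = 165 = 0b10100101
Split: l1_idx=2, l2_idx=2, offset=5
L1[2] = 3
L2[3][2] = 87
paddr = 87 * 16 + 5 = 1397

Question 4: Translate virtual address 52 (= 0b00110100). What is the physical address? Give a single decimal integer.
Answer: 980

Derivation:
vaddr = 52 = 0b00110100
Split: l1_idx=0, l2_idx=3, offset=4
L1[0] = 1
L2[1][3] = 61
paddr = 61 * 16 + 4 = 980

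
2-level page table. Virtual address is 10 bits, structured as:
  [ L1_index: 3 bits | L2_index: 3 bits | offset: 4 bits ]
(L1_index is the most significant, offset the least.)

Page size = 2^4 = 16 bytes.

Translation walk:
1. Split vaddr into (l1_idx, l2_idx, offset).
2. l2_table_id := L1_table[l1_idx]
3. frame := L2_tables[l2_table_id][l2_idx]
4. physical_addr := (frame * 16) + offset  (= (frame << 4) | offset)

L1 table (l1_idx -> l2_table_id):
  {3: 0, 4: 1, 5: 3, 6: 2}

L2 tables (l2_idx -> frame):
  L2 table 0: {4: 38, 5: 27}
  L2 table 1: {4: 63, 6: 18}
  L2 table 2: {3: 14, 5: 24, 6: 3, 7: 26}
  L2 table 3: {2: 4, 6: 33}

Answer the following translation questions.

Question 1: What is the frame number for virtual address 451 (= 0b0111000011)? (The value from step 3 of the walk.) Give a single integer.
Answer: 38

Derivation:
vaddr = 451: l1_idx=3, l2_idx=4
L1[3] = 0; L2[0][4] = 38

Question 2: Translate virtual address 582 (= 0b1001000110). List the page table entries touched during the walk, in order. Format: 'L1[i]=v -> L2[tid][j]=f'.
vaddr = 582 = 0b1001000110
Split: l1_idx=4, l2_idx=4, offset=6

Answer: L1[4]=1 -> L2[1][4]=63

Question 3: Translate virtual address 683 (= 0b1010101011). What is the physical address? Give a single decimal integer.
vaddr = 683 = 0b1010101011
Split: l1_idx=5, l2_idx=2, offset=11
L1[5] = 3
L2[3][2] = 4
paddr = 4 * 16 + 11 = 75

Answer: 75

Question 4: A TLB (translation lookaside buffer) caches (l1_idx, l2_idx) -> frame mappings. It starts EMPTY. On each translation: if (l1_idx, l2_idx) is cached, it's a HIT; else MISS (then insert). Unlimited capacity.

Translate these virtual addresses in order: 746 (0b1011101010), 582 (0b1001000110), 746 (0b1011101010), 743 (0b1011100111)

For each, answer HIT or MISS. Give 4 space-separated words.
Answer: MISS MISS HIT HIT

Derivation:
vaddr=746: (5,6) not in TLB -> MISS, insert
vaddr=582: (4,4) not in TLB -> MISS, insert
vaddr=746: (5,6) in TLB -> HIT
vaddr=743: (5,6) in TLB -> HIT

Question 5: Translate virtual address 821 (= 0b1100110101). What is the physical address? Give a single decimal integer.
vaddr = 821 = 0b1100110101
Split: l1_idx=6, l2_idx=3, offset=5
L1[6] = 2
L2[2][3] = 14
paddr = 14 * 16 + 5 = 229

Answer: 229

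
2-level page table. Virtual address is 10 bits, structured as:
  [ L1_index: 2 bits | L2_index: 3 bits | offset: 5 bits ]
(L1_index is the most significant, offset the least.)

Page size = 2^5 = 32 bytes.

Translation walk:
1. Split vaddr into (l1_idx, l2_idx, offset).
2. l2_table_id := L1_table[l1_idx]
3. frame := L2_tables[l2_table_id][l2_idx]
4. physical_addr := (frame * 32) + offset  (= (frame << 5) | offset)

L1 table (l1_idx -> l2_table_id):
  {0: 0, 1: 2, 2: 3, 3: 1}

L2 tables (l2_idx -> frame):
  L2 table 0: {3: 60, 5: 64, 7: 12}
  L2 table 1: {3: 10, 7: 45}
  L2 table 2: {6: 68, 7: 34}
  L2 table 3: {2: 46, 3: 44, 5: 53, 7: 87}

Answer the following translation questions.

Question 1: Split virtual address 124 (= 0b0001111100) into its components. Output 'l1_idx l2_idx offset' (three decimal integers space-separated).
vaddr = 124 = 0b0001111100
  top 2 bits -> l1_idx = 0
  next 3 bits -> l2_idx = 3
  bottom 5 bits -> offset = 28

Answer: 0 3 28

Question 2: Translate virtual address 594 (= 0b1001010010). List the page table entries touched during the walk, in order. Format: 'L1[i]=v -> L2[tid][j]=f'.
Answer: L1[2]=3 -> L2[3][2]=46

Derivation:
vaddr = 594 = 0b1001010010
Split: l1_idx=2, l2_idx=2, offset=18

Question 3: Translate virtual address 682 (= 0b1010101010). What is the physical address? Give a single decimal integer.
vaddr = 682 = 0b1010101010
Split: l1_idx=2, l2_idx=5, offset=10
L1[2] = 3
L2[3][5] = 53
paddr = 53 * 32 + 10 = 1706

Answer: 1706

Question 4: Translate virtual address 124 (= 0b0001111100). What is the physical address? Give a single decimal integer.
vaddr = 124 = 0b0001111100
Split: l1_idx=0, l2_idx=3, offset=28
L1[0] = 0
L2[0][3] = 60
paddr = 60 * 32 + 28 = 1948

Answer: 1948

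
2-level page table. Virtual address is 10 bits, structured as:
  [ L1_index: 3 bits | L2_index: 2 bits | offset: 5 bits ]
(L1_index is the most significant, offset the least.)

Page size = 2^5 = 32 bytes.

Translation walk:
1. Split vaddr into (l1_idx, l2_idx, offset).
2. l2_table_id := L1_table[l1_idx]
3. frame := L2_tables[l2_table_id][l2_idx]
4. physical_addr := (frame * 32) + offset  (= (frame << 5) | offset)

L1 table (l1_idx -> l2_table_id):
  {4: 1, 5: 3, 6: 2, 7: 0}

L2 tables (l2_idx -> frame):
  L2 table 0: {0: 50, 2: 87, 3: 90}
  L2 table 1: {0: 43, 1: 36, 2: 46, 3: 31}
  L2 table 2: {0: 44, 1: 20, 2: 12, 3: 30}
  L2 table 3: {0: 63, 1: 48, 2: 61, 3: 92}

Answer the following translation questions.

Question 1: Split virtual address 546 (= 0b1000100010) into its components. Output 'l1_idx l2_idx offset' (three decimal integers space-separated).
vaddr = 546 = 0b1000100010
  top 3 bits -> l1_idx = 4
  next 2 bits -> l2_idx = 1
  bottom 5 bits -> offset = 2

Answer: 4 1 2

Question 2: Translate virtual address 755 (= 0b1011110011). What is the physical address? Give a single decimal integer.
vaddr = 755 = 0b1011110011
Split: l1_idx=5, l2_idx=3, offset=19
L1[5] = 3
L2[3][3] = 92
paddr = 92 * 32 + 19 = 2963

Answer: 2963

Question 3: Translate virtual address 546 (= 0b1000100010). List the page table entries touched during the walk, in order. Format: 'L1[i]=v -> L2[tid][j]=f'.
vaddr = 546 = 0b1000100010
Split: l1_idx=4, l2_idx=1, offset=2

Answer: L1[4]=1 -> L2[1][1]=36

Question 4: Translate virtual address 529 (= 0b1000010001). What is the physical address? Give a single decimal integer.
vaddr = 529 = 0b1000010001
Split: l1_idx=4, l2_idx=0, offset=17
L1[4] = 1
L2[1][0] = 43
paddr = 43 * 32 + 17 = 1393

Answer: 1393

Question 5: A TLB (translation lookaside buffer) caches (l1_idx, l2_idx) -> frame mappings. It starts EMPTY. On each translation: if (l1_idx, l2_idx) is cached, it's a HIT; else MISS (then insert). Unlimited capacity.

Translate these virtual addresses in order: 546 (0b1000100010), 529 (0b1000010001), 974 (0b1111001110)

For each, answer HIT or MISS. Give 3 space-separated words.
vaddr=546: (4,1) not in TLB -> MISS, insert
vaddr=529: (4,0) not in TLB -> MISS, insert
vaddr=974: (7,2) not in TLB -> MISS, insert

Answer: MISS MISS MISS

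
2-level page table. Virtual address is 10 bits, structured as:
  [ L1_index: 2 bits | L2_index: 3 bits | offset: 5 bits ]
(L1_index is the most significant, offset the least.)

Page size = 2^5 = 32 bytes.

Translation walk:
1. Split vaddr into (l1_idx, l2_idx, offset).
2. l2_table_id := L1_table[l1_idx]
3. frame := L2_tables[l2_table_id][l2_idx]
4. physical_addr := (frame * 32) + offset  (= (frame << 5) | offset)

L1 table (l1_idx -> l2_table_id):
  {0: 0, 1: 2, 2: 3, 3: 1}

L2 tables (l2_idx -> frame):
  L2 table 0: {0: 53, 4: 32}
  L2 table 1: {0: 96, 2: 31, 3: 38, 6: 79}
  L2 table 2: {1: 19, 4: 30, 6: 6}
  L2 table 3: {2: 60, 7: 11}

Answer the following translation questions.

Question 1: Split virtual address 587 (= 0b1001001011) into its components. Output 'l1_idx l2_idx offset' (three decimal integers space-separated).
Answer: 2 2 11

Derivation:
vaddr = 587 = 0b1001001011
  top 2 bits -> l1_idx = 2
  next 3 bits -> l2_idx = 2
  bottom 5 bits -> offset = 11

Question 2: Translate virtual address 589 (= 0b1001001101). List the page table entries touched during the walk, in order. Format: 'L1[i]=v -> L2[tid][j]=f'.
vaddr = 589 = 0b1001001101
Split: l1_idx=2, l2_idx=2, offset=13

Answer: L1[2]=3 -> L2[3][2]=60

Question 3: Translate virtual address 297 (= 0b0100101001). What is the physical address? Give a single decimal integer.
vaddr = 297 = 0b0100101001
Split: l1_idx=1, l2_idx=1, offset=9
L1[1] = 2
L2[2][1] = 19
paddr = 19 * 32 + 9 = 617

Answer: 617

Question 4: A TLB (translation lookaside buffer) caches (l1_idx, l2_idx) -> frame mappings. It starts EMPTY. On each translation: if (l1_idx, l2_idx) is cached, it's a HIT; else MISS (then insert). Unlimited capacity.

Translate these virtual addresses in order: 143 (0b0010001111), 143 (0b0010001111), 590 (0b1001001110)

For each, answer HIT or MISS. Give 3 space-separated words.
Answer: MISS HIT MISS

Derivation:
vaddr=143: (0,4) not in TLB -> MISS, insert
vaddr=143: (0,4) in TLB -> HIT
vaddr=590: (2,2) not in TLB -> MISS, insert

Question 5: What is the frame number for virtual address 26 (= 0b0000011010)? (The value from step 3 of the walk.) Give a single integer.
vaddr = 26: l1_idx=0, l2_idx=0
L1[0] = 0; L2[0][0] = 53

Answer: 53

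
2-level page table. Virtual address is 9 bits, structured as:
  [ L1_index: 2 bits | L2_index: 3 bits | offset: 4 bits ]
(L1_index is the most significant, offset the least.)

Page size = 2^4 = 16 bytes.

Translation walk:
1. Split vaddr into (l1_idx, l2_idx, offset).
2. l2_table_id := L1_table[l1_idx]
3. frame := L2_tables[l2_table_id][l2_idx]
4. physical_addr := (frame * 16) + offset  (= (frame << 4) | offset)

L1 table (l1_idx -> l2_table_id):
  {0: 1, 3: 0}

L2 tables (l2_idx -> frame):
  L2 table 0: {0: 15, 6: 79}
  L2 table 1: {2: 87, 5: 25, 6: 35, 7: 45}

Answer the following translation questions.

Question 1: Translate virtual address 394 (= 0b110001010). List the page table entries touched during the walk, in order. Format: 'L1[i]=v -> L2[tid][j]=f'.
vaddr = 394 = 0b110001010
Split: l1_idx=3, l2_idx=0, offset=10

Answer: L1[3]=0 -> L2[0][0]=15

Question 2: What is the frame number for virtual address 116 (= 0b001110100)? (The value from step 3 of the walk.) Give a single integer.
Answer: 45

Derivation:
vaddr = 116: l1_idx=0, l2_idx=7
L1[0] = 1; L2[1][7] = 45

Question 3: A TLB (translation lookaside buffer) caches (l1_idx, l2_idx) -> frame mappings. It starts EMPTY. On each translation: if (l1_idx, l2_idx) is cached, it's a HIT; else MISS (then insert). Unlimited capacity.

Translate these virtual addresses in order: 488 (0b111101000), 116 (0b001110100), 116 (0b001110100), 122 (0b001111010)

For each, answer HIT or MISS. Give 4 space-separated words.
vaddr=488: (3,6) not in TLB -> MISS, insert
vaddr=116: (0,7) not in TLB -> MISS, insert
vaddr=116: (0,7) in TLB -> HIT
vaddr=122: (0,7) in TLB -> HIT

Answer: MISS MISS HIT HIT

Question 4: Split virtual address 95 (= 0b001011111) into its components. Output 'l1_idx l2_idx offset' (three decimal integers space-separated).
Answer: 0 5 15

Derivation:
vaddr = 95 = 0b001011111
  top 2 bits -> l1_idx = 0
  next 3 bits -> l2_idx = 5
  bottom 4 bits -> offset = 15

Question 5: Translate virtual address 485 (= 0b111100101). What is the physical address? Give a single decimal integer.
Answer: 1269

Derivation:
vaddr = 485 = 0b111100101
Split: l1_idx=3, l2_idx=6, offset=5
L1[3] = 0
L2[0][6] = 79
paddr = 79 * 16 + 5 = 1269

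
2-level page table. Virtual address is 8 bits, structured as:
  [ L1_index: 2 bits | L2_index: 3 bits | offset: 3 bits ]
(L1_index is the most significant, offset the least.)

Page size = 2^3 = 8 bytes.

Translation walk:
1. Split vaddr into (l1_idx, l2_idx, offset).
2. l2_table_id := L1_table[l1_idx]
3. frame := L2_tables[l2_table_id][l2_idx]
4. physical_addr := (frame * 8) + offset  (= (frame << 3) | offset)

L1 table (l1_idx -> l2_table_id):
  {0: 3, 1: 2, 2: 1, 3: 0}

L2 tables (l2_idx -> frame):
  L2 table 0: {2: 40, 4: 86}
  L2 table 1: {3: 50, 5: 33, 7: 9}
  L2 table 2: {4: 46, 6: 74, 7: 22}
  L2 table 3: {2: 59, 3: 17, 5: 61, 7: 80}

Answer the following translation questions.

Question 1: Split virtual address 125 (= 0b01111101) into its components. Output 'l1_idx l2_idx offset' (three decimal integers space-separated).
vaddr = 125 = 0b01111101
  top 2 bits -> l1_idx = 1
  next 3 bits -> l2_idx = 7
  bottom 3 bits -> offset = 5

Answer: 1 7 5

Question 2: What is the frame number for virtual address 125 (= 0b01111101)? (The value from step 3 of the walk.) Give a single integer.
vaddr = 125: l1_idx=1, l2_idx=7
L1[1] = 2; L2[2][7] = 22

Answer: 22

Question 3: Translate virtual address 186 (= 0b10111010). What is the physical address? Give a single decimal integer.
Answer: 74

Derivation:
vaddr = 186 = 0b10111010
Split: l1_idx=2, l2_idx=7, offset=2
L1[2] = 1
L2[1][7] = 9
paddr = 9 * 8 + 2 = 74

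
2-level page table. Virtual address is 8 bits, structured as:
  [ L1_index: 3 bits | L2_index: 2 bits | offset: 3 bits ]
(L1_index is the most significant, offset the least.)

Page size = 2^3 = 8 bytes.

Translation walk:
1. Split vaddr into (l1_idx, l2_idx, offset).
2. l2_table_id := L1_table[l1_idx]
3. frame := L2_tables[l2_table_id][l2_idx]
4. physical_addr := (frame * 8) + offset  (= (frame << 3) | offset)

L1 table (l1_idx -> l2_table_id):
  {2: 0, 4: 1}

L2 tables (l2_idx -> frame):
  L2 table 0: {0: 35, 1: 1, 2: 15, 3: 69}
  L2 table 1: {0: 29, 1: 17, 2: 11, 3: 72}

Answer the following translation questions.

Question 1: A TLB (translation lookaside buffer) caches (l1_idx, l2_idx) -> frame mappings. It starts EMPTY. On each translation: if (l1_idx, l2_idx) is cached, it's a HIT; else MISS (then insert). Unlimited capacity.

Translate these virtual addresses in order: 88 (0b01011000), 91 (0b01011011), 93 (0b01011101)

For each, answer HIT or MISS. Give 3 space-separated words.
vaddr=88: (2,3) not in TLB -> MISS, insert
vaddr=91: (2,3) in TLB -> HIT
vaddr=93: (2,3) in TLB -> HIT

Answer: MISS HIT HIT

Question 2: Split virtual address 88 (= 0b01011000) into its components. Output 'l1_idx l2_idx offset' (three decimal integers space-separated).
Answer: 2 3 0

Derivation:
vaddr = 88 = 0b01011000
  top 3 bits -> l1_idx = 2
  next 2 bits -> l2_idx = 3
  bottom 3 bits -> offset = 0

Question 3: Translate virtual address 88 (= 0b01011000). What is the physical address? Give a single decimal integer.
vaddr = 88 = 0b01011000
Split: l1_idx=2, l2_idx=3, offset=0
L1[2] = 0
L2[0][3] = 69
paddr = 69 * 8 + 0 = 552

Answer: 552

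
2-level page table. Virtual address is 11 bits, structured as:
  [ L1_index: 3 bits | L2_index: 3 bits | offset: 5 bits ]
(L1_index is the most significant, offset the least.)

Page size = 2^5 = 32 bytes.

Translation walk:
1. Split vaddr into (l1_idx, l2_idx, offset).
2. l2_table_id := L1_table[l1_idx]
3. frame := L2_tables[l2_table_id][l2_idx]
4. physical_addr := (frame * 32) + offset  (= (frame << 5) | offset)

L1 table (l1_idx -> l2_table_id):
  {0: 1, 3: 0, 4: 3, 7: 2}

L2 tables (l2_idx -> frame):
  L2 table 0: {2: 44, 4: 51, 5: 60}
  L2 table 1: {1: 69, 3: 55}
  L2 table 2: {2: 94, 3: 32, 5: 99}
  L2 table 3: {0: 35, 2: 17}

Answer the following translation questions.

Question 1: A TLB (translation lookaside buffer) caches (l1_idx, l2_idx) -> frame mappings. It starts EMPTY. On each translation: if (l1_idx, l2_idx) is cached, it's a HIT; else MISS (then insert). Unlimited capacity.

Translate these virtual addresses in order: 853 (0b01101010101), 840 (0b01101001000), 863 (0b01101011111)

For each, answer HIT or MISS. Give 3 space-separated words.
Answer: MISS HIT HIT

Derivation:
vaddr=853: (3,2) not in TLB -> MISS, insert
vaddr=840: (3,2) in TLB -> HIT
vaddr=863: (3,2) in TLB -> HIT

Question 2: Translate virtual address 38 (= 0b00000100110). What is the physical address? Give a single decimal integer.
vaddr = 38 = 0b00000100110
Split: l1_idx=0, l2_idx=1, offset=6
L1[0] = 1
L2[1][1] = 69
paddr = 69 * 32 + 6 = 2214

Answer: 2214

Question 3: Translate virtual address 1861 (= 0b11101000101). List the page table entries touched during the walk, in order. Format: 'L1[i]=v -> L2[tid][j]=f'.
vaddr = 1861 = 0b11101000101
Split: l1_idx=7, l2_idx=2, offset=5

Answer: L1[7]=2 -> L2[2][2]=94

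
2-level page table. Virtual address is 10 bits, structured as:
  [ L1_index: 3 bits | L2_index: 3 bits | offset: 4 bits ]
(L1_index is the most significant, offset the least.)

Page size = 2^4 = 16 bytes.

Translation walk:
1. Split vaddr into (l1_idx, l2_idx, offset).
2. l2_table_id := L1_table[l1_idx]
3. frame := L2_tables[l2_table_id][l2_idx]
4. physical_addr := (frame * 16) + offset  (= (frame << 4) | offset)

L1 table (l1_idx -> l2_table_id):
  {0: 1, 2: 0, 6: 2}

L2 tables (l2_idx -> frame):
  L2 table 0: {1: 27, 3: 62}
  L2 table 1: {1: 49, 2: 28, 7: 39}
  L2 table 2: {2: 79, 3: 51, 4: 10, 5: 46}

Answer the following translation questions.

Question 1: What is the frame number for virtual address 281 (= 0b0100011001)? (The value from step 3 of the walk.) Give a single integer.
vaddr = 281: l1_idx=2, l2_idx=1
L1[2] = 0; L2[0][1] = 27

Answer: 27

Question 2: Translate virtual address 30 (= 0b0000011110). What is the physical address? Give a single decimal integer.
vaddr = 30 = 0b0000011110
Split: l1_idx=0, l2_idx=1, offset=14
L1[0] = 1
L2[1][1] = 49
paddr = 49 * 16 + 14 = 798

Answer: 798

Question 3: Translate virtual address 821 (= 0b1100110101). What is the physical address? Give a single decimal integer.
vaddr = 821 = 0b1100110101
Split: l1_idx=6, l2_idx=3, offset=5
L1[6] = 2
L2[2][3] = 51
paddr = 51 * 16 + 5 = 821

Answer: 821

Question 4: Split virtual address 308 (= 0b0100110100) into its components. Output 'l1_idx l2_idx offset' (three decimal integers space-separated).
vaddr = 308 = 0b0100110100
  top 3 bits -> l1_idx = 2
  next 3 bits -> l2_idx = 3
  bottom 4 bits -> offset = 4

Answer: 2 3 4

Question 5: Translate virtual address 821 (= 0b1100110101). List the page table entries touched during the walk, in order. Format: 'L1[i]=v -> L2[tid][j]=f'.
vaddr = 821 = 0b1100110101
Split: l1_idx=6, l2_idx=3, offset=5

Answer: L1[6]=2 -> L2[2][3]=51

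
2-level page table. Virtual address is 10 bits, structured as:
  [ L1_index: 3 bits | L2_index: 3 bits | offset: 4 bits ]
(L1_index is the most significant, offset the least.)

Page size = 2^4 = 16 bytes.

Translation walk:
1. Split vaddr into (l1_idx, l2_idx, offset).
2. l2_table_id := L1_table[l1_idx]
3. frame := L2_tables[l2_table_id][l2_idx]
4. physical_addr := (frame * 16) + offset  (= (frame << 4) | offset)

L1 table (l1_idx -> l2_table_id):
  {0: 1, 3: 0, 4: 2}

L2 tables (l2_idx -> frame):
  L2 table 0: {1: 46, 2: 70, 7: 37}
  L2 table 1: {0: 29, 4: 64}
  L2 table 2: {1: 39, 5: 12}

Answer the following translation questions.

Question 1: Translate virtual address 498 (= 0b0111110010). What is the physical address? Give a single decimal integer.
vaddr = 498 = 0b0111110010
Split: l1_idx=3, l2_idx=7, offset=2
L1[3] = 0
L2[0][7] = 37
paddr = 37 * 16 + 2 = 594

Answer: 594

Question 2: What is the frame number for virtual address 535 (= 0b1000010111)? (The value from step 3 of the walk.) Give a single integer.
Answer: 39

Derivation:
vaddr = 535: l1_idx=4, l2_idx=1
L1[4] = 2; L2[2][1] = 39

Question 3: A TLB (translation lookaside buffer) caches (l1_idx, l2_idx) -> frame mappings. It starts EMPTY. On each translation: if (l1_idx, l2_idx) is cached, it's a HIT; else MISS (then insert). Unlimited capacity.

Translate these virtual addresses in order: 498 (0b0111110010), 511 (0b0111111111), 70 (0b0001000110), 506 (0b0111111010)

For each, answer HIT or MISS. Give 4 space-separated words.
Answer: MISS HIT MISS HIT

Derivation:
vaddr=498: (3,7) not in TLB -> MISS, insert
vaddr=511: (3,7) in TLB -> HIT
vaddr=70: (0,4) not in TLB -> MISS, insert
vaddr=506: (3,7) in TLB -> HIT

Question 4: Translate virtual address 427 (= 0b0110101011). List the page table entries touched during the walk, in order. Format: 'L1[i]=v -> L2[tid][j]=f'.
Answer: L1[3]=0 -> L2[0][2]=70

Derivation:
vaddr = 427 = 0b0110101011
Split: l1_idx=3, l2_idx=2, offset=11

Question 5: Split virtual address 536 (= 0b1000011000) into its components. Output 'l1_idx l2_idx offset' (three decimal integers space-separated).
vaddr = 536 = 0b1000011000
  top 3 bits -> l1_idx = 4
  next 3 bits -> l2_idx = 1
  bottom 4 bits -> offset = 8

Answer: 4 1 8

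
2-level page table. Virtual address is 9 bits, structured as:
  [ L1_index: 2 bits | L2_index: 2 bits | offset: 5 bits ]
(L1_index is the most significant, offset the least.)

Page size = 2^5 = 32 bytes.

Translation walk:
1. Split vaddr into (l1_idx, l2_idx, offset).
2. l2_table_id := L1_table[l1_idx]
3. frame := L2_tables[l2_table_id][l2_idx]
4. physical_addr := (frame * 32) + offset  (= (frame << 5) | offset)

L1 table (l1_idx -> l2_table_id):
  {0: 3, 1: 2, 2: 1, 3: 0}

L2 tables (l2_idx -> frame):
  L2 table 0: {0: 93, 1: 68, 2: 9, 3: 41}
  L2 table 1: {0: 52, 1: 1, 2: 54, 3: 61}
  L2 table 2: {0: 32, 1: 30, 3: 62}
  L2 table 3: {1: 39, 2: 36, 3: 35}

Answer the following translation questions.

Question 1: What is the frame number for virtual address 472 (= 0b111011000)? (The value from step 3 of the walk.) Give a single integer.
vaddr = 472: l1_idx=3, l2_idx=2
L1[3] = 0; L2[0][2] = 9

Answer: 9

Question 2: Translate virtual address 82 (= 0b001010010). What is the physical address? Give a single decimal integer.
Answer: 1170

Derivation:
vaddr = 82 = 0b001010010
Split: l1_idx=0, l2_idx=2, offset=18
L1[0] = 3
L2[3][2] = 36
paddr = 36 * 32 + 18 = 1170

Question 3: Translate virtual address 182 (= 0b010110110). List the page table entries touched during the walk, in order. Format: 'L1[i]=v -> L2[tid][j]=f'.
vaddr = 182 = 0b010110110
Split: l1_idx=1, l2_idx=1, offset=22

Answer: L1[1]=2 -> L2[2][1]=30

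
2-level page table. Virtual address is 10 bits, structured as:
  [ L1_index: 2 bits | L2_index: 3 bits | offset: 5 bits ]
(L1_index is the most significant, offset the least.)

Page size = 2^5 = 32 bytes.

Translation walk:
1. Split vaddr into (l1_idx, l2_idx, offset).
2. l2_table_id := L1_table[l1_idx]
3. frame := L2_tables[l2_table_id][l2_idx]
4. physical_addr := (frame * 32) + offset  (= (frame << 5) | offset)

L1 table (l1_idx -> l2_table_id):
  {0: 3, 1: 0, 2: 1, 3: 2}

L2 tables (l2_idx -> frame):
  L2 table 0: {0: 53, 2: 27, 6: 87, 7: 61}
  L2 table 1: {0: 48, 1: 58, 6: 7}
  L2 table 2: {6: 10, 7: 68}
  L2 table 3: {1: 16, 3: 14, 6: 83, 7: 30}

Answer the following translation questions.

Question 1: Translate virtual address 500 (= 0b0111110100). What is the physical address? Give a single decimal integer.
Answer: 1972

Derivation:
vaddr = 500 = 0b0111110100
Split: l1_idx=1, l2_idx=7, offset=20
L1[1] = 0
L2[0][7] = 61
paddr = 61 * 32 + 20 = 1972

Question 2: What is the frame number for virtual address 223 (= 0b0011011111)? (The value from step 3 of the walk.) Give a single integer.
Answer: 83

Derivation:
vaddr = 223: l1_idx=0, l2_idx=6
L1[0] = 3; L2[3][6] = 83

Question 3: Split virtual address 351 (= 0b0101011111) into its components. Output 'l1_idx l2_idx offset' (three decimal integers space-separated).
vaddr = 351 = 0b0101011111
  top 2 bits -> l1_idx = 1
  next 3 bits -> l2_idx = 2
  bottom 5 bits -> offset = 31

Answer: 1 2 31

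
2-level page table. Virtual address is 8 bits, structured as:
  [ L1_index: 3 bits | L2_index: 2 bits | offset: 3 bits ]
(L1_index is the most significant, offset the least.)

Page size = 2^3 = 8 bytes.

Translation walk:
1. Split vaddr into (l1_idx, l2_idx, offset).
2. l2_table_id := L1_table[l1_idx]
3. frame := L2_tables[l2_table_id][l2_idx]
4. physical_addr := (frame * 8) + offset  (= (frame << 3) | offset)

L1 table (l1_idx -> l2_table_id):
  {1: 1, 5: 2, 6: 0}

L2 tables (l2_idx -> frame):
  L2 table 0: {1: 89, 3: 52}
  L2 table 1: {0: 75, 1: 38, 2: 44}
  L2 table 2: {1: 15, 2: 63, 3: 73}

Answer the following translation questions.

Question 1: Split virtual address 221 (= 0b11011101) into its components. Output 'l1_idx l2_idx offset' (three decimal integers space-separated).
vaddr = 221 = 0b11011101
  top 3 bits -> l1_idx = 6
  next 2 bits -> l2_idx = 3
  bottom 3 bits -> offset = 5

Answer: 6 3 5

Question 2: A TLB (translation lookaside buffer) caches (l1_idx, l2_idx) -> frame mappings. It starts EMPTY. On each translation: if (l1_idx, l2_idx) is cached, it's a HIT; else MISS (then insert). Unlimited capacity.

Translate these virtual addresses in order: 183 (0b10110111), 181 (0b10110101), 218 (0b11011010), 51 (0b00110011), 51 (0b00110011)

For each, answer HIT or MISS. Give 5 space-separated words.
vaddr=183: (5,2) not in TLB -> MISS, insert
vaddr=181: (5,2) in TLB -> HIT
vaddr=218: (6,3) not in TLB -> MISS, insert
vaddr=51: (1,2) not in TLB -> MISS, insert
vaddr=51: (1,2) in TLB -> HIT

Answer: MISS HIT MISS MISS HIT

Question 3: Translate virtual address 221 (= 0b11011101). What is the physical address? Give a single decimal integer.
Answer: 421

Derivation:
vaddr = 221 = 0b11011101
Split: l1_idx=6, l2_idx=3, offset=5
L1[6] = 0
L2[0][3] = 52
paddr = 52 * 8 + 5 = 421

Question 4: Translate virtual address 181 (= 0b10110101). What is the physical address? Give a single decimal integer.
vaddr = 181 = 0b10110101
Split: l1_idx=5, l2_idx=2, offset=5
L1[5] = 2
L2[2][2] = 63
paddr = 63 * 8 + 5 = 509

Answer: 509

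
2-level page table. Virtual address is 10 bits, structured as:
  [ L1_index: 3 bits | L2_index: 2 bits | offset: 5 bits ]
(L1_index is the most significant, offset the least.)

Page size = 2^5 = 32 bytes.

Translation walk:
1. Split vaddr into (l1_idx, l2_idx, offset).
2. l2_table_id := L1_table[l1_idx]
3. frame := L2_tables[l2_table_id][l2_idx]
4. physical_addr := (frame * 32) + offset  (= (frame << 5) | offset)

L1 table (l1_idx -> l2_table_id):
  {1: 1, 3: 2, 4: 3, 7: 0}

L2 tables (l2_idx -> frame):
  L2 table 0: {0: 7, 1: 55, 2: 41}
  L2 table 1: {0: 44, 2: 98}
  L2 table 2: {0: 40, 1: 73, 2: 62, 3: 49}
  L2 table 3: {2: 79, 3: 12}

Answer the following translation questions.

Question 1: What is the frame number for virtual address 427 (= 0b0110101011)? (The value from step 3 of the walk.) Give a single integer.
vaddr = 427: l1_idx=3, l2_idx=1
L1[3] = 2; L2[2][1] = 73

Answer: 73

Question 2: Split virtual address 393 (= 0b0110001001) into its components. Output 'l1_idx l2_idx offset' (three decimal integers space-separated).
vaddr = 393 = 0b0110001001
  top 3 bits -> l1_idx = 3
  next 2 bits -> l2_idx = 0
  bottom 5 bits -> offset = 9

Answer: 3 0 9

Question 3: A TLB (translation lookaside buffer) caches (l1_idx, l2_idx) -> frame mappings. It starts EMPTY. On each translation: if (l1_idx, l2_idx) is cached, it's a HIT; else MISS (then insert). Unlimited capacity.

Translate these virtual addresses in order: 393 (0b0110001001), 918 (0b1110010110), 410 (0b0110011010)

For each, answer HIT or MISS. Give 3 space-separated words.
Answer: MISS MISS HIT

Derivation:
vaddr=393: (3,0) not in TLB -> MISS, insert
vaddr=918: (7,0) not in TLB -> MISS, insert
vaddr=410: (3,0) in TLB -> HIT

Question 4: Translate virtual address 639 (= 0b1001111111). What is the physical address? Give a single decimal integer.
Answer: 415

Derivation:
vaddr = 639 = 0b1001111111
Split: l1_idx=4, l2_idx=3, offset=31
L1[4] = 3
L2[3][3] = 12
paddr = 12 * 32 + 31 = 415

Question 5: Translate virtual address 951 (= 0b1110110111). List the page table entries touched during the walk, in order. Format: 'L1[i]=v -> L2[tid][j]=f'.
vaddr = 951 = 0b1110110111
Split: l1_idx=7, l2_idx=1, offset=23

Answer: L1[7]=0 -> L2[0][1]=55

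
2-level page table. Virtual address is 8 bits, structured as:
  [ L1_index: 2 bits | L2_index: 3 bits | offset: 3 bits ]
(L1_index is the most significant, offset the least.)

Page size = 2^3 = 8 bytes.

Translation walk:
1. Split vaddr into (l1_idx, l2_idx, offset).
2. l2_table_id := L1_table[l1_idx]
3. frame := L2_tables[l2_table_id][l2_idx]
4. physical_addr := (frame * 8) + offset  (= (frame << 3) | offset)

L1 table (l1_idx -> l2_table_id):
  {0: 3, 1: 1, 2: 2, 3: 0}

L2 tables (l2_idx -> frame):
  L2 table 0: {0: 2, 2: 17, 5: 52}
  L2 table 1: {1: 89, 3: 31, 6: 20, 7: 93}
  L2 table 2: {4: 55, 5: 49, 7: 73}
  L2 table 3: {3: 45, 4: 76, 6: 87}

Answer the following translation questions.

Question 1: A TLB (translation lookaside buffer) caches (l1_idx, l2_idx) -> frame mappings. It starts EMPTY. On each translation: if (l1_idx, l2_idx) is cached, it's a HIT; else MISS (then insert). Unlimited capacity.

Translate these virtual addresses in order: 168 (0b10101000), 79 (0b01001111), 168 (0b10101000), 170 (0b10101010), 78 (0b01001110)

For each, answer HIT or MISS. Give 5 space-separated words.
Answer: MISS MISS HIT HIT HIT

Derivation:
vaddr=168: (2,5) not in TLB -> MISS, insert
vaddr=79: (1,1) not in TLB -> MISS, insert
vaddr=168: (2,5) in TLB -> HIT
vaddr=170: (2,5) in TLB -> HIT
vaddr=78: (1,1) in TLB -> HIT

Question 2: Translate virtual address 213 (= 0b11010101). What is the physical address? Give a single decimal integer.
Answer: 141

Derivation:
vaddr = 213 = 0b11010101
Split: l1_idx=3, l2_idx=2, offset=5
L1[3] = 0
L2[0][2] = 17
paddr = 17 * 8 + 5 = 141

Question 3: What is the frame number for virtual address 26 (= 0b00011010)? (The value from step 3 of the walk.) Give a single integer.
vaddr = 26: l1_idx=0, l2_idx=3
L1[0] = 3; L2[3][3] = 45

Answer: 45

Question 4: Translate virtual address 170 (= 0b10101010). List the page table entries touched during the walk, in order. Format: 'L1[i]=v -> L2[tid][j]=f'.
Answer: L1[2]=2 -> L2[2][5]=49

Derivation:
vaddr = 170 = 0b10101010
Split: l1_idx=2, l2_idx=5, offset=2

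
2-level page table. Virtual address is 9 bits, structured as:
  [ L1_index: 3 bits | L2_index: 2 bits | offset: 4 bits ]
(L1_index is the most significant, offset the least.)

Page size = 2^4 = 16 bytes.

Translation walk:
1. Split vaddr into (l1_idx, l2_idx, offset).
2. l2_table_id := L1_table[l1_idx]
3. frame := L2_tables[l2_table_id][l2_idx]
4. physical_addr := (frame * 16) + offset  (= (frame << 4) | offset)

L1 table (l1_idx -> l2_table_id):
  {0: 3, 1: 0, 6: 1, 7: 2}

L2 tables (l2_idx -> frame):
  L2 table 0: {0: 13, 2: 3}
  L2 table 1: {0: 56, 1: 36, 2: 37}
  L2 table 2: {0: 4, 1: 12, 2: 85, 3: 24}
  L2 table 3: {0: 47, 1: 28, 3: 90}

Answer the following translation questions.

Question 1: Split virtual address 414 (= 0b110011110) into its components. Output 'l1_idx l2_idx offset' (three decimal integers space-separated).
vaddr = 414 = 0b110011110
  top 3 bits -> l1_idx = 6
  next 2 bits -> l2_idx = 1
  bottom 4 bits -> offset = 14

Answer: 6 1 14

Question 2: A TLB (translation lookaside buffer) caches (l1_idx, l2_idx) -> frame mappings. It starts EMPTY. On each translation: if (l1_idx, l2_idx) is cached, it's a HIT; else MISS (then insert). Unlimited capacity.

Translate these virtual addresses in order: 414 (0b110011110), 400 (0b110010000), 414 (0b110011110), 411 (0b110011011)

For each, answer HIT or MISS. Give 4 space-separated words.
vaddr=414: (6,1) not in TLB -> MISS, insert
vaddr=400: (6,1) in TLB -> HIT
vaddr=414: (6,1) in TLB -> HIT
vaddr=411: (6,1) in TLB -> HIT

Answer: MISS HIT HIT HIT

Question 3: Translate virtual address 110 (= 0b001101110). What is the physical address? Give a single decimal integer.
vaddr = 110 = 0b001101110
Split: l1_idx=1, l2_idx=2, offset=14
L1[1] = 0
L2[0][2] = 3
paddr = 3 * 16 + 14 = 62

Answer: 62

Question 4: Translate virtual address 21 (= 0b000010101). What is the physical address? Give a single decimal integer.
vaddr = 21 = 0b000010101
Split: l1_idx=0, l2_idx=1, offset=5
L1[0] = 3
L2[3][1] = 28
paddr = 28 * 16 + 5 = 453

Answer: 453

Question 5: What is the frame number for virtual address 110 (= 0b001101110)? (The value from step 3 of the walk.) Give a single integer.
Answer: 3

Derivation:
vaddr = 110: l1_idx=1, l2_idx=2
L1[1] = 0; L2[0][2] = 3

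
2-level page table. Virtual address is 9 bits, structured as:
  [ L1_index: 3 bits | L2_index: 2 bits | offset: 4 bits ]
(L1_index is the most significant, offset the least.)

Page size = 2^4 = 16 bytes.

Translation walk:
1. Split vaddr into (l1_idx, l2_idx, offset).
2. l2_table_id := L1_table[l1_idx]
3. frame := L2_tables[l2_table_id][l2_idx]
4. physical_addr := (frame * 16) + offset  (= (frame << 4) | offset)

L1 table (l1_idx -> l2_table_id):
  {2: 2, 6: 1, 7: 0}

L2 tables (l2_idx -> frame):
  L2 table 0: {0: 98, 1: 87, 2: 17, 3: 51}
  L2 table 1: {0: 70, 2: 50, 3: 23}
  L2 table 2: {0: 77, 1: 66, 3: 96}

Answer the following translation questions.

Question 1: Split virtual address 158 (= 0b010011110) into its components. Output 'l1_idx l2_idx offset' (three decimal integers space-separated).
Answer: 2 1 14

Derivation:
vaddr = 158 = 0b010011110
  top 3 bits -> l1_idx = 2
  next 2 bits -> l2_idx = 1
  bottom 4 bits -> offset = 14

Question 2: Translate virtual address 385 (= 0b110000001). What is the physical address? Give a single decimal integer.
Answer: 1121

Derivation:
vaddr = 385 = 0b110000001
Split: l1_idx=6, l2_idx=0, offset=1
L1[6] = 1
L2[1][0] = 70
paddr = 70 * 16 + 1 = 1121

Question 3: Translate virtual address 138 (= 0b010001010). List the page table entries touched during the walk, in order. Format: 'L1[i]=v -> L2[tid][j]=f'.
vaddr = 138 = 0b010001010
Split: l1_idx=2, l2_idx=0, offset=10

Answer: L1[2]=2 -> L2[2][0]=77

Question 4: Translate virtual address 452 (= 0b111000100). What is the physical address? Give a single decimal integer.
Answer: 1572

Derivation:
vaddr = 452 = 0b111000100
Split: l1_idx=7, l2_idx=0, offset=4
L1[7] = 0
L2[0][0] = 98
paddr = 98 * 16 + 4 = 1572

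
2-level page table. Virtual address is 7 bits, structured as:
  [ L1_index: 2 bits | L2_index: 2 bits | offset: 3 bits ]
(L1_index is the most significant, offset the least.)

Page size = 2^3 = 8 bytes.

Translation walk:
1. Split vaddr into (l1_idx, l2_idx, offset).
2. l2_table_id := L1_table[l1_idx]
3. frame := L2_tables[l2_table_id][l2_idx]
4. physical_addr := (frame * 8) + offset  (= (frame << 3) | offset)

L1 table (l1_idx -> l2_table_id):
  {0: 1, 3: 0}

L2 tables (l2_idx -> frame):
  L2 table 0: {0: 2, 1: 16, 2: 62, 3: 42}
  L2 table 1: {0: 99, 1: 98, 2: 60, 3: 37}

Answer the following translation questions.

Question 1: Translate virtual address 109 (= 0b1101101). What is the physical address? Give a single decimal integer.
vaddr = 109 = 0b1101101
Split: l1_idx=3, l2_idx=1, offset=5
L1[3] = 0
L2[0][1] = 16
paddr = 16 * 8 + 5 = 133

Answer: 133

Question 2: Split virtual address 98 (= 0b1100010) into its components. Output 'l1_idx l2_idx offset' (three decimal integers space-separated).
Answer: 3 0 2

Derivation:
vaddr = 98 = 0b1100010
  top 2 bits -> l1_idx = 3
  next 2 bits -> l2_idx = 0
  bottom 3 bits -> offset = 2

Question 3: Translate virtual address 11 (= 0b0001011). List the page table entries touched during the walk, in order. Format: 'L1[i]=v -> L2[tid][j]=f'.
vaddr = 11 = 0b0001011
Split: l1_idx=0, l2_idx=1, offset=3

Answer: L1[0]=1 -> L2[1][1]=98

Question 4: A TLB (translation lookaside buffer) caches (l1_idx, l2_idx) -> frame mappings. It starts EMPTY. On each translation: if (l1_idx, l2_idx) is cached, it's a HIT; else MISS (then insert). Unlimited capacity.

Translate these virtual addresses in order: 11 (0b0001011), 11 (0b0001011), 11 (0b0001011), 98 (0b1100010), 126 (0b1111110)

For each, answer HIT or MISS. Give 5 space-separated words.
vaddr=11: (0,1) not in TLB -> MISS, insert
vaddr=11: (0,1) in TLB -> HIT
vaddr=11: (0,1) in TLB -> HIT
vaddr=98: (3,0) not in TLB -> MISS, insert
vaddr=126: (3,3) not in TLB -> MISS, insert

Answer: MISS HIT HIT MISS MISS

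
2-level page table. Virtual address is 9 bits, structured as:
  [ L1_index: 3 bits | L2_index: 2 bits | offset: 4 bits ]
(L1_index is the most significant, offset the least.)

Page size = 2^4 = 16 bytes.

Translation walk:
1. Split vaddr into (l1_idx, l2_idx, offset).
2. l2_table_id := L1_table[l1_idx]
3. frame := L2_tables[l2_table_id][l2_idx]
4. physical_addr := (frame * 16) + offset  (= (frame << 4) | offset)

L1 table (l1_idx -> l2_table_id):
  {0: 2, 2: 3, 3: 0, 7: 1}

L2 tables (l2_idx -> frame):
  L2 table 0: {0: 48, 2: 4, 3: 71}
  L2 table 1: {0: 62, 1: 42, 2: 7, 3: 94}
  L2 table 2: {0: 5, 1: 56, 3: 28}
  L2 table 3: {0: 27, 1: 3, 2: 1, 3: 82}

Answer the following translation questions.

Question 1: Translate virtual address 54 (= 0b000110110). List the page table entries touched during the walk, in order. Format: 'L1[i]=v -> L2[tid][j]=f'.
Answer: L1[0]=2 -> L2[2][3]=28

Derivation:
vaddr = 54 = 0b000110110
Split: l1_idx=0, l2_idx=3, offset=6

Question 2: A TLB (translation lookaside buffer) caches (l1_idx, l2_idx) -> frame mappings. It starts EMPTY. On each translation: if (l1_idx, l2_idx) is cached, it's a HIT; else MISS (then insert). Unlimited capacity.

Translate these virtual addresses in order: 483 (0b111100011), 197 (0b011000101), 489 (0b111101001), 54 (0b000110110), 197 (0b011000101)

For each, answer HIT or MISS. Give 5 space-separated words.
Answer: MISS MISS HIT MISS HIT

Derivation:
vaddr=483: (7,2) not in TLB -> MISS, insert
vaddr=197: (3,0) not in TLB -> MISS, insert
vaddr=489: (7,2) in TLB -> HIT
vaddr=54: (0,3) not in TLB -> MISS, insert
vaddr=197: (3,0) in TLB -> HIT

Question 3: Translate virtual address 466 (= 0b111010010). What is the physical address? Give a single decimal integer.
vaddr = 466 = 0b111010010
Split: l1_idx=7, l2_idx=1, offset=2
L1[7] = 1
L2[1][1] = 42
paddr = 42 * 16 + 2 = 674

Answer: 674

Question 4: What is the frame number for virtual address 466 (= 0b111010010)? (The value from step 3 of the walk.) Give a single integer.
Answer: 42

Derivation:
vaddr = 466: l1_idx=7, l2_idx=1
L1[7] = 1; L2[1][1] = 42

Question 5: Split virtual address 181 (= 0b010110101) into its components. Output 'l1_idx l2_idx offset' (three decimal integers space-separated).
Answer: 2 3 5

Derivation:
vaddr = 181 = 0b010110101
  top 3 bits -> l1_idx = 2
  next 2 bits -> l2_idx = 3
  bottom 4 bits -> offset = 5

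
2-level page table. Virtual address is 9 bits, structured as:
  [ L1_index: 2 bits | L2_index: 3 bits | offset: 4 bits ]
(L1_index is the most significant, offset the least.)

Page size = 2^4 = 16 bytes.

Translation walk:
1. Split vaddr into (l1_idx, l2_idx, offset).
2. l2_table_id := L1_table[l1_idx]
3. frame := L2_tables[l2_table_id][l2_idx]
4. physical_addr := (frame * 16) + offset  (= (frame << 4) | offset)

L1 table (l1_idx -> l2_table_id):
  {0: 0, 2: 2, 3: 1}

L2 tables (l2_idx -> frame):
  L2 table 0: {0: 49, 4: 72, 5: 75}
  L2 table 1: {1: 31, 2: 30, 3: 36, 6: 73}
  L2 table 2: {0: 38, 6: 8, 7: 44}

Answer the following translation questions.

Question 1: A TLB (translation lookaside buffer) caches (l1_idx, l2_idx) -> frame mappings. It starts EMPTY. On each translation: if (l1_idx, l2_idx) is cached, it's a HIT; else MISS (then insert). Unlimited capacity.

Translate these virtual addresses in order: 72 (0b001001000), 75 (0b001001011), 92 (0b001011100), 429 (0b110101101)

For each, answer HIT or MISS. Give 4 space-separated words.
vaddr=72: (0,4) not in TLB -> MISS, insert
vaddr=75: (0,4) in TLB -> HIT
vaddr=92: (0,5) not in TLB -> MISS, insert
vaddr=429: (3,2) not in TLB -> MISS, insert

Answer: MISS HIT MISS MISS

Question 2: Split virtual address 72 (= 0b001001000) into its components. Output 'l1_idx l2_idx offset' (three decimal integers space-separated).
vaddr = 72 = 0b001001000
  top 2 bits -> l1_idx = 0
  next 3 bits -> l2_idx = 4
  bottom 4 bits -> offset = 8

Answer: 0 4 8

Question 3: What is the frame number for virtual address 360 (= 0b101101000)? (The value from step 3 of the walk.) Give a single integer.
vaddr = 360: l1_idx=2, l2_idx=6
L1[2] = 2; L2[2][6] = 8

Answer: 8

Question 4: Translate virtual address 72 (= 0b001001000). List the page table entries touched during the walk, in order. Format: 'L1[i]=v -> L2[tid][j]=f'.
Answer: L1[0]=0 -> L2[0][4]=72

Derivation:
vaddr = 72 = 0b001001000
Split: l1_idx=0, l2_idx=4, offset=8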